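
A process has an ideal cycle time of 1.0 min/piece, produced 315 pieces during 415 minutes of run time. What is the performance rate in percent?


Formula: Performance = (Ideal CT * Total Count) / Run Time * 100
Ideal output time = 1.0 * 315 = 315.0 min
Performance = 315.0 / 415 * 100 = 75.9%

75.9%


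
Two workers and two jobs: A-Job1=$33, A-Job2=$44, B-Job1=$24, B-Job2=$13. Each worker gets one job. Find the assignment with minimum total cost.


Option 1: A->1 + B->2 = $33 + $13 = $46
Option 2: A->2 + B->1 = $44 + $24 = $68
Min cost = min($46, $68) = $46

$46


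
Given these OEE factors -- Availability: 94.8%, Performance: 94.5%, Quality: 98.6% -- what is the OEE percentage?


Formula: OEE = Availability * Performance * Quality / 10000
A * P = 94.8% * 94.5% / 100 = 89.59%
OEE = 89.59% * 98.6% / 100 = 88.3%

88.3%


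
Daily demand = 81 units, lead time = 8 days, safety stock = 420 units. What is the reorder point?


Formula: ROP = (Daily Demand * Lead Time) + Safety Stock
Demand during lead time = 81 * 8 = 648 units
ROP = 648 + 420 = 1068 units

1068 units


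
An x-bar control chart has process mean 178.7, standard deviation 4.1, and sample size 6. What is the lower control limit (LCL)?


LCL = 178.7 - 3 * 4.1 / sqrt(6)

173.68


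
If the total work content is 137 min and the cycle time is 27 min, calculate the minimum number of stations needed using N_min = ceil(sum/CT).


Formula: N_min = ceil(Sum of Task Times / Cycle Time)
N_min = ceil(137 min / 27 min) = ceil(5.0741)
N_min = 6 stations

6


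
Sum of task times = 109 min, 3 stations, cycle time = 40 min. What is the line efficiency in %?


Formula: Efficiency = Sum of Task Times / (N_stations * CT) * 100
Total station capacity = 3 stations * 40 min = 120 min
Efficiency = 109 / 120 * 100 = 90.8%

90.8%


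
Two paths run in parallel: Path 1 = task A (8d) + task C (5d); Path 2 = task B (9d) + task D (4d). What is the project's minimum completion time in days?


Path 1 = 8 + 5 = 13 days
Path 2 = 9 + 4 = 13 days
Duration = max(13, 13) = 13 days

13 days


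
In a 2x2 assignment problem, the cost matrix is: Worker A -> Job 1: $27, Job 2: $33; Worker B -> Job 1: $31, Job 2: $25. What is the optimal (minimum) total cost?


Option 1: A->1 + B->2 = $27 + $25 = $52
Option 2: A->2 + B->1 = $33 + $31 = $64
Min cost = min($52, $64) = $52

$52


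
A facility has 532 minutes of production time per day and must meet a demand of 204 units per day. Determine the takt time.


Formula: Takt Time = Available Production Time / Customer Demand
Takt = 532 min/day / 204 units/day
Takt = 2.61 min/unit

2.61 min/unit


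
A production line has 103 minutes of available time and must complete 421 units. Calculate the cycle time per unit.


Formula: CT = Available Time / Number of Units
CT = 103 min / 421 units
CT = 0.24 min/unit

0.24 min/unit


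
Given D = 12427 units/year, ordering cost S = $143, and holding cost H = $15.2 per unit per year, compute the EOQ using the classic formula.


Formula: EOQ = sqrt(2 * D * S / H)
Numerator: 2 * 12427 * 143 = 3554122
2DS/H = 3554122 / 15.2 = 233823.8
EOQ = sqrt(233823.8) = 483.6 units

483.6 units


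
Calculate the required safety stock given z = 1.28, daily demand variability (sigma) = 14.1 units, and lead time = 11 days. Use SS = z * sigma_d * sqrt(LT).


Formula: SS = z * sigma_d * sqrt(LT)
sqrt(LT) = sqrt(11) = 3.3166
SS = 1.28 * 14.1 * 3.3166
SS = 59.9 units

59.9 units


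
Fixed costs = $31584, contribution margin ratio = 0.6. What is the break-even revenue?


Formula: BER = Fixed Costs / Contribution Margin Ratio
BER = $31584 / 0.6
BER = $52640.00 (to the nearest cent)

$52640.00


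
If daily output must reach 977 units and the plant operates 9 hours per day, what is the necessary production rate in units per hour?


Formula: Production Rate = Daily Demand / Available Hours
Rate = 977 units/day / 9 hours/day
Rate = 108.6 units/hour

108.6 units/hour


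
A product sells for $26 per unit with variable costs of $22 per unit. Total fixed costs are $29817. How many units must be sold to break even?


Formula: BEQ = Fixed Costs / (Price - Variable Cost)
Contribution margin = $26 - $22 = $4/unit
BEQ = ceil($29817 / $4/unit) = ceil(7454.25) = 7455 units

7455 units


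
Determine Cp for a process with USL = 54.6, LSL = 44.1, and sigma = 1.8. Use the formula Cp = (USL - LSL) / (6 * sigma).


Cp = (54.6 - 44.1) / (6 * 1.8)

0.97


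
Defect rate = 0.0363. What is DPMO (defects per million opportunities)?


DPMO = defect_rate * 1000000 = 0.0363 * 1000000

36300


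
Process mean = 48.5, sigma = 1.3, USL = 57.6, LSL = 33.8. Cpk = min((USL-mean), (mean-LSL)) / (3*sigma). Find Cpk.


Cpu = (57.6 - 48.5) / (3 * 1.3) = 2.33
Cpl = (48.5 - 33.8) / (3 * 1.3) = 3.77
Cpk = min(2.33, 3.77) = 2.33

2.33


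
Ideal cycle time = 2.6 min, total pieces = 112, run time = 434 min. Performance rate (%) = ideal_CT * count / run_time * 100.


Formula: Performance = (Ideal CT * Total Count) / Run Time * 100
Ideal output time = 2.6 * 112 = 291.2 min
Performance = 291.2 / 434 * 100 = 67.1%

67.1%


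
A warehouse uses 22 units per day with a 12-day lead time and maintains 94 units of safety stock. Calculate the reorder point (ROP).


Formula: ROP = (Daily Demand * Lead Time) + Safety Stock
Demand during lead time = 22 * 12 = 264 units
ROP = 264 + 94 = 358 units

358 units


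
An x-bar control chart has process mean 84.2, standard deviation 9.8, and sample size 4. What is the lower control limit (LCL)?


LCL = 84.2 - 3 * 9.8 / sqrt(4)

69.5


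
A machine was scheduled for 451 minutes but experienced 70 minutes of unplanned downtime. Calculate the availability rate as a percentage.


Formula: Availability = (Planned Time - Downtime) / Planned Time * 100
Uptime = 451 - 70 = 381 min
Availability = 381 / 451 * 100 = 84.5%

84.5%


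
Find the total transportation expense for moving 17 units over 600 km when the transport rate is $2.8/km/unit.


TC = dist * cost * units = 600 * 2.8 * 17 = $28560.00

$28560.00


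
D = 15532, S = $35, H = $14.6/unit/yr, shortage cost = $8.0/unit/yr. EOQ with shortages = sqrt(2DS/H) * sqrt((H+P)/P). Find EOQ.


Formula: EOQ* = sqrt(2DS/H) * sqrt((H+P)/P)
Base EOQ = sqrt(2*15532*35/14.6) = 272.89 units
Correction = sqrt((14.6+8.0)/8.0) = 1.68077
EOQ* = 272.89 * 1.68077 = 458.7 units

458.7 units


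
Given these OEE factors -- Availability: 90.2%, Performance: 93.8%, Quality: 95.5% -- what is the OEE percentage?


Formula: OEE = Availability * Performance * Quality / 10000
A * P = 90.2% * 93.8% / 100 = 84.61%
OEE = 84.61% * 95.5% / 100 = 80.8%

80.8%


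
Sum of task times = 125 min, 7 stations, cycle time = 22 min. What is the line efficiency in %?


Formula: Efficiency = Sum of Task Times / (N_stations * CT) * 100
Total station capacity = 7 stations * 22 min = 154 min
Efficiency = 125 / 154 * 100 = 81.2%

81.2%


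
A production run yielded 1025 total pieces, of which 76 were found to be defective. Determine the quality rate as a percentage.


Formula: Quality Rate = Good Pieces / Total Pieces * 100
Good pieces = 1025 - 76 = 949
QR = 949 / 1025 * 100 = 92.6%

92.6%


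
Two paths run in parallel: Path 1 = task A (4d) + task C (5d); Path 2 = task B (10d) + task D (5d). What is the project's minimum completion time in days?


Path 1 = 4 + 5 = 9 days
Path 2 = 10 + 5 = 15 days
Duration = max(9, 15) = 15 days

15 days


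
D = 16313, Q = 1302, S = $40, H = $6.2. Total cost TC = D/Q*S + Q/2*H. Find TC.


TC = 16313/1302 * 40 + 1302/2 * 6.2

$4537.37


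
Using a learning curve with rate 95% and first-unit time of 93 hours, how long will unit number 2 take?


Formula: T_n = T_1 * (learning_rate)^(log2(n)) where learning_rate = rate/100
Doublings = log2(2) = 1
T_n = 93 * 0.95^1
T_n = 93 * 0.95 = 88.4 hours

88.4 hours


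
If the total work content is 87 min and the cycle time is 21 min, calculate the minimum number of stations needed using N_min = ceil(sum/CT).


Formula: N_min = ceil(Sum of Task Times / Cycle Time)
N_min = ceil(87 min / 21 min) = ceil(4.1429)
N_min = 5 stations

5


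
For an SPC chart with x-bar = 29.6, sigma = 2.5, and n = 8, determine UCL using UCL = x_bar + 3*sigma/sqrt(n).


UCL = 29.6 + 3 * 2.5 / sqrt(8)

32.25


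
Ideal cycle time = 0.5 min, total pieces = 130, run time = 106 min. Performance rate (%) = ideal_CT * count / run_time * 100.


Formula: Performance = (Ideal CT * Total Count) / Run Time * 100
Ideal output time = 0.5 * 130 = 65.0 min
Performance = 65.0 / 106 * 100 = 61.3%

61.3%


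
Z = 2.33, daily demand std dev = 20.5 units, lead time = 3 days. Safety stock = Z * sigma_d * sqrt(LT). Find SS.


Formula: SS = z * sigma_d * sqrt(LT)
sqrt(LT) = sqrt(3) = 1.7321
SS = 2.33 * 20.5 * 1.7321
SS = 82.7 units

82.7 units


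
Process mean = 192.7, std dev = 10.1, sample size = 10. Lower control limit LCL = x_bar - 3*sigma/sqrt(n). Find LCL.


LCL = 192.7 - 3 * 10.1 / sqrt(10)

183.12


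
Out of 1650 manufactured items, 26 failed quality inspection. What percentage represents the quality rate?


Formula: Quality Rate = Good Pieces / Total Pieces * 100
Good pieces = 1650 - 26 = 1624
QR = 1624 / 1650 * 100 = 98.4%

98.4%


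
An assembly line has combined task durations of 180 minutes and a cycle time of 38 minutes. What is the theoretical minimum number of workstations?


Formula: N_min = ceil(Sum of Task Times / Cycle Time)
N_min = ceil(180 min / 38 min) = ceil(4.7368)
N_min = 5 stations

5


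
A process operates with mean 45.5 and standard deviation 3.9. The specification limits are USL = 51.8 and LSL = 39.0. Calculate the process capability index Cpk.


Cpu = (51.8 - 45.5) / (3 * 3.9) = 0.54
Cpl = (45.5 - 39.0) / (3 * 3.9) = 0.56
Cpk = min(0.54, 0.56) = 0.54

0.54


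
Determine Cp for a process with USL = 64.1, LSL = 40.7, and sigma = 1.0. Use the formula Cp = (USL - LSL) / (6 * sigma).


Cp = (64.1 - 40.7) / (6 * 1.0)

3.9


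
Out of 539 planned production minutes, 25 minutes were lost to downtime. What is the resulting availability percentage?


Formula: Availability = (Planned Time - Downtime) / Planned Time * 100
Uptime = 539 - 25 = 514 min
Availability = 514 / 539 * 100 = 95.4%

95.4%


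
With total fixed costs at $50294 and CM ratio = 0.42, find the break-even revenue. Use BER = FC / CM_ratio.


Formula: BER = Fixed Costs / Contribution Margin Ratio
BER = $50294 / 0.42
BER = $119747.62 (to the nearest cent)

$119747.62


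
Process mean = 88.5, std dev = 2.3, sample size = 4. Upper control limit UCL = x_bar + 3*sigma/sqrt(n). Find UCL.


UCL = 88.5 + 3 * 2.3 / sqrt(4)

91.95


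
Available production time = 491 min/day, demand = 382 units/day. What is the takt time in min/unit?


Formula: Takt Time = Available Production Time / Customer Demand
Takt = 491 min/day / 382 units/day
Takt = 1.29 min/unit

1.29 min/unit


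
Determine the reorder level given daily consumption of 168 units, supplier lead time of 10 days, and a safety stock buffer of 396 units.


Formula: ROP = (Daily Demand * Lead Time) + Safety Stock
Demand during lead time = 168 * 10 = 1680 units
ROP = 1680 + 396 = 2076 units

2076 units


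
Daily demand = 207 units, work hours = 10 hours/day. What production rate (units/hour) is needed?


Formula: Production Rate = Daily Demand / Available Hours
Rate = 207 units/day / 10 hours/day
Rate = 20.7 units/hour

20.7 units/hour


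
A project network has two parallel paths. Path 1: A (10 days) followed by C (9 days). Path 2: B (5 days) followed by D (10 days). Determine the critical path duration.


Path 1 = 10 + 9 = 19 days
Path 2 = 5 + 10 = 15 days
Duration = max(19, 15) = 19 days

19 days


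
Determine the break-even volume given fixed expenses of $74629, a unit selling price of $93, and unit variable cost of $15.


Formula: BEQ = Fixed Costs / (Price - Variable Cost)
Contribution margin = $93 - $15 = $78/unit
BEQ = ceil($74629 / $78/unit) = ceil(956.78) = 957 units

957 units


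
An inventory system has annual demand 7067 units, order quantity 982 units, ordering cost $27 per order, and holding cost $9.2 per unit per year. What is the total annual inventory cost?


TC = 7067/982 * 27 + 982/2 * 9.2

$4711.51


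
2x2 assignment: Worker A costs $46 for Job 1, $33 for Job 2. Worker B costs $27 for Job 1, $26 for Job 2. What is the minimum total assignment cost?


Option 1: A->1 + B->2 = $46 + $26 = $72
Option 2: A->2 + B->1 = $33 + $27 = $60
Min cost = min($72, $60) = $60

$60


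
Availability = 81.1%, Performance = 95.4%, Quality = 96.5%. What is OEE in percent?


Formula: OEE = Availability * Performance * Quality / 10000
A * P = 81.1% * 95.4% / 100 = 77.37%
OEE = 77.37% * 96.5% / 100 = 74.7%

74.7%


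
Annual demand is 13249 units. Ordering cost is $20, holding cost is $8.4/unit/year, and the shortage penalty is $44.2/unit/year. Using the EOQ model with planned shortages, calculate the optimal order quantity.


Formula: EOQ* = sqrt(2DS/H) * sqrt((H+P)/P)
Base EOQ = sqrt(2*13249*20/8.4) = 251.18 units
Correction = sqrt((8.4+44.2)/44.2) = 1.09089
EOQ* = 251.18 * 1.09089 = 274.0 units

274.0 units


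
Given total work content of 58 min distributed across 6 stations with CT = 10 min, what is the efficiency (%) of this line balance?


Formula: Efficiency = Sum of Task Times / (N_stations * CT) * 100
Total station capacity = 6 stations * 10 min = 60 min
Efficiency = 58 / 60 * 100 = 96.7%

96.7%


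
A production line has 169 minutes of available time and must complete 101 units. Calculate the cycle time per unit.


Formula: CT = Available Time / Number of Units
CT = 169 min / 101 units
CT = 1.67 min/unit

1.67 min/unit


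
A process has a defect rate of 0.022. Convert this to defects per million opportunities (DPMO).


DPMO = defect_rate * 1000000 = 0.022 * 1000000

22000


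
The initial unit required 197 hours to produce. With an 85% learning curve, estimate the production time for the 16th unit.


Formula: T_n = T_1 * (learning_rate)^(log2(n)) where learning_rate = rate/100
Doublings = log2(16) = 4
T_n = 197 * 0.85^4
T_n = 197 * 0.522 = 102.8 hours

102.8 hours


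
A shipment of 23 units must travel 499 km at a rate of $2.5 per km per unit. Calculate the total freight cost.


TC = dist * cost * units = 499 * 2.5 * 23 = $28692.50

$28692.50


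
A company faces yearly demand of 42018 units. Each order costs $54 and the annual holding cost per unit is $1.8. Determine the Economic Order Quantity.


Formula: EOQ = sqrt(2 * D * S / H)
Numerator: 2 * 42018 * 54 = 4537944
2DS/H = 4537944 / 1.8 = 2521080.0
EOQ = sqrt(2521080.0) = 1587.8 units

1587.8 units


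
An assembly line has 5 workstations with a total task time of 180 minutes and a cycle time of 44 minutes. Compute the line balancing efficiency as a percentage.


Formula: Efficiency = Sum of Task Times / (N_stations * CT) * 100
Total station capacity = 5 stations * 44 min = 220 min
Efficiency = 180 / 220 * 100 = 81.8%

81.8%


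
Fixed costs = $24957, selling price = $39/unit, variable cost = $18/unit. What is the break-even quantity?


Formula: BEQ = Fixed Costs / (Price - Variable Cost)
Contribution margin = $39 - $18 = $21/unit
BEQ = ceil($24957 / $21/unit) = ceil(1188.43) = 1189 units

1189 units


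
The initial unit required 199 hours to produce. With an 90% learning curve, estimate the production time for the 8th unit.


Formula: T_n = T_1 * (learning_rate)^(log2(n)) where learning_rate = rate/100
Doublings = log2(8) = 3
T_n = 199 * 0.9^3
T_n = 199 * 0.729 = 145.1 hours

145.1 hours


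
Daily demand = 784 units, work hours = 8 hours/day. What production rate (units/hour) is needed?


Formula: Production Rate = Daily Demand / Available Hours
Rate = 784 units/day / 8 hours/day
Rate = 98.0 units/hour

98.0 units/hour


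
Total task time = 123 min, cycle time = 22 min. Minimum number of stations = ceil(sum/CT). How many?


Formula: N_min = ceil(Sum of Task Times / Cycle Time)
N_min = ceil(123 min / 22 min) = ceil(5.5909)
N_min = 6 stations

6


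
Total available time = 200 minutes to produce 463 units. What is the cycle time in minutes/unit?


Formula: CT = Available Time / Number of Units
CT = 200 min / 463 units
CT = 0.43 min/unit

0.43 min/unit


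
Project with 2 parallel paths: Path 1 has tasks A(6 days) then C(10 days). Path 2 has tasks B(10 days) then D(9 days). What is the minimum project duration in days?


Path 1 = 6 + 10 = 16 days
Path 2 = 10 + 9 = 19 days
Duration = max(16, 19) = 19 days

19 days


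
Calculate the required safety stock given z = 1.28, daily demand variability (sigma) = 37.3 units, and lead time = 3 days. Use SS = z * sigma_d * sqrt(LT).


Formula: SS = z * sigma_d * sqrt(LT)
sqrt(LT) = sqrt(3) = 1.7321
SS = 1.28 * 37.3 * 1.7321
SS = 82.7 units

82.7 units


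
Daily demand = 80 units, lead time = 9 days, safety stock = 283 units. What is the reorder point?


Formula: ROP = (Daily Demand * Lead Time) + Safety Stock
Demand during lead time = 80 * 9 = 720 units
ROP = 720 + 283 = 1003 units

1003 units


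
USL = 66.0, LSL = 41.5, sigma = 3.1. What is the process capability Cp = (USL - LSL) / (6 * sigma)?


Cp = (66.0 - 41.5) / (6 * 3.1)

1.32


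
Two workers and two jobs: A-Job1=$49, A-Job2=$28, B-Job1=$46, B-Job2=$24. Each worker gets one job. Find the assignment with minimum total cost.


Option 1: A->1 + B->2 = $49 + $24 = $73
Option 2: A->2 + B->1 = $28 + $46 = $74
Min cost = min($73, $74) = $73

$73


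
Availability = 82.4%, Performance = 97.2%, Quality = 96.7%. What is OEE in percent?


Formula: OEE = Availability * Performance * Quality / 10000
A * P = 82.4% * 97.2% / 100 = 80.09%
OEE = 80.09% * 96.7% / 100 = 77.4%

77.4%


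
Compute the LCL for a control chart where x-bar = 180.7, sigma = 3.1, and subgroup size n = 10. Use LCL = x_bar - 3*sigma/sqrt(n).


LCL = 180.7 - 3 * 3.1 / sqrt(10)

177.76


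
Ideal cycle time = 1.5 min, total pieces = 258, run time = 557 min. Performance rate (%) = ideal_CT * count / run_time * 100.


Formula: Performance = (Ideal CT * Total Count) / Run Time * 100
Ideal output time = 1.5 * 258 = 387.0 min
Performance = 387.0 / 557 * 100 = 69.5%

69.5%


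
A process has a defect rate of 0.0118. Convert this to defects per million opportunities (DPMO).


DPMO = defect_rate * 1000000 = 0.0118 * 1000000

11800


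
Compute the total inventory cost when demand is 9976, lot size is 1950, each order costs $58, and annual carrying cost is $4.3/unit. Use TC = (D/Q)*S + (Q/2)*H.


TC = 9976/1950 * 58 + 1950/2 * 4.3

$4489.22


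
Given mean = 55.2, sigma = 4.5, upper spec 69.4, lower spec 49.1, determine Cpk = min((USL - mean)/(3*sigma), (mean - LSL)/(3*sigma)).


Cpu = (69.4 - 55.2) / (3 * 4.5) = 1.05
Cpl = (55.2 - 49.1) / (3 * 4.5) = 0.45
Cpk = min(1.05, 0.45) = 0.45

0.45


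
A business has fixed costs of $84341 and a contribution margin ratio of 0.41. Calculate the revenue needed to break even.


Formula: BER = Fixed Costs / Contribution Margin Ratio
BER = $84341 / 0.41
BER = $205709.76 (to the nearest cent)

$205709.76


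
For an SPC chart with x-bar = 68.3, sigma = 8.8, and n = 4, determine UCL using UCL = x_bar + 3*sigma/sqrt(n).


UCL = 68.3 + 3 * 8.8 / sqrt(4)

81.5


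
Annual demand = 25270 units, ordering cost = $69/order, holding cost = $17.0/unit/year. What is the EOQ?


Formula: EOQ = sqrt(2 * D * S / H)
Numerator: 2 * 25270 * 69 = 3487260
2DS/H = 3487260 / 17.0 = 205132.9
EOQ = sqrt(205132.9) = 452.9 units

452.9 units


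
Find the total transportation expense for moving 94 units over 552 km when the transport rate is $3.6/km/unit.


TC = dist * cost * units = 552 * 3.6 * 94 = $186796.80

$186796.80


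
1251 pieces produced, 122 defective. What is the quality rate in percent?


Formula: Quality Rate = Good Pieces / Total Pieces * 100
Good pieces = 1251 - 122 = 1129
QR = 1129 / 1251 * 100 = 90.2%

90.2%


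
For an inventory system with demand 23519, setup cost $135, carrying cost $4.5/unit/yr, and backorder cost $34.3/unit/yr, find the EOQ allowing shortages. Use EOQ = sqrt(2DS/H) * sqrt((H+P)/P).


Formula: EOQ* = sqrt(2DS/H) * sqrt((H+P)/P)
Base EOQ = sqrt(2*23519*135/4.5) = 1187.91 units
Correction = sqrt((4.5+34.3)/34.3) = 1.06358
EOQ* = 1187.91 * 1.06358 = 1263.4 units

1263.4 units


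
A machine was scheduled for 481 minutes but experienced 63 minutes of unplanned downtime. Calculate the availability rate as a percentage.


Formula: Availability = (Planned Time - Downtime) / Planned Time * 100
Uptime = 481 - 63 = 418 min
Availability = 418 / 481 * 100 = 86.9%

86.9%


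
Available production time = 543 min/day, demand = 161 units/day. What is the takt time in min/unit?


Formula: Takt Time = Available Production Time / Customer Demand
Takt = 543 min/day / 161 units/day
Takt = 3.37 min/unit

3.37 min/unit


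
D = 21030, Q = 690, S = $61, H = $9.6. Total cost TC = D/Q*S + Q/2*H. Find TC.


TC = 21030/690 * 61 + 690/2 * 9.6

$5171.17


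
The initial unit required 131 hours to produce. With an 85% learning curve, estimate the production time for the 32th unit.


Formula: T_n = T_1 * (learning_rate)^(log2(n)) where learning_rate = rate/100
Doublings = log2(32) = 5
T_n = 131 * 0.85^5
T_n = 131 * 0.4437 = 58.1 hours

58.1 hours


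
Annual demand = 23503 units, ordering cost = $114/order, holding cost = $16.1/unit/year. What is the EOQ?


Formula: EOQ = sqrt(2 * D * S / H)
Numerator: 2 * 23503 * 114 = 5358684
2DS/H = 5358684 / 16.1 = 332837.5
EOQ = sqrt(332837.5) = 576.9 units

576.9 units


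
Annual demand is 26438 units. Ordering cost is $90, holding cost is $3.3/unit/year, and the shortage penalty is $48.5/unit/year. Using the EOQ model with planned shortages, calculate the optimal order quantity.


Formula: EOQ* = sqrt(2DS/H) * sqrt((H+P)/P)
Base EOQ = sqrt(2*26438*90/3.3) = 1200.86 units
Correction = sqrt((3.3+48.5)/48.5) = 1.03346
EOQ* = 1200.86 * 1.03346 = 1241.0 units

1241.0 units


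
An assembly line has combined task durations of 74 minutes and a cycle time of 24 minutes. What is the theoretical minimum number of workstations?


Formula: N_min = ceil(Sum of Task Times / Cycle Time)
N_min = ceil(74 min / 24 min) = ceil(3.0833)
N_min = 4 stations

4


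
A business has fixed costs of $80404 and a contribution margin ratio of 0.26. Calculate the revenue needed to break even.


Formula: BER = Fixed Costs / Contribution Margin Ratio
BER = $80404 / 0.26
BER = $309246.15 (to the nearest cent)

$309246.15


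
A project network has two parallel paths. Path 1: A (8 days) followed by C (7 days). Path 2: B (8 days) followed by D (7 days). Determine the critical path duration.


Path 1 = 8 + 7 = 15 days
Path 2 = 8 + 7 = 15 days
Duration = max(15, 15) = 15 days

15 days


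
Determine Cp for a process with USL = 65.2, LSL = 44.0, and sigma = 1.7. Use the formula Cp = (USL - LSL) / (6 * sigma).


Cp = (65.2 - 44.0) / (6 * 1.7)

2.08


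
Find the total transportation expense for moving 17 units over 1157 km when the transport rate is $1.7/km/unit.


TC = dist * cost * units = 1157 * 1.7 * 17 = $33437.30

$33437.30


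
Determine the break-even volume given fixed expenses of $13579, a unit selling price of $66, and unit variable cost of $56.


Formula: BEQ = Fixed Costs / (Price - Variable Cost)
Contribution margin = $66 - $56 = $10/unit
BEQ = ceil($13579 / $10/unit) = ceil(1357.9) = 1358 units

1358 units


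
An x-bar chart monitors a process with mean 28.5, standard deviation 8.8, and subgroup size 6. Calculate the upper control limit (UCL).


UCL = 28.5 + 3 * 8.8 / sqrt(6)

39.28


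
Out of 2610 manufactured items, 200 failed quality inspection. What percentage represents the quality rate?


Formula: Quality Rate = Good Pieces / Total Pieces * 100
Good pieces = 2610 - 200 = 2410
QR = 2410 / 2610 * 100 = 92.3%

92.3%


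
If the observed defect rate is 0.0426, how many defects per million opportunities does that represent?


DPMO = defect_rate * 1000000 = 0.0426 * 1000000

42600


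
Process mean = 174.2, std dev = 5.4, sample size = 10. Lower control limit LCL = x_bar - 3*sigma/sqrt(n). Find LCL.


LCL = 174.2 - 3 * 5.4 / sqrt(10)

169.08


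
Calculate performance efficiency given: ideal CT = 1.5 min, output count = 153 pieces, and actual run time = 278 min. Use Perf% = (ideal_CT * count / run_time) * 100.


Formula: Performance = (Ideal CT * Total Count) / Run Time * 100
Ideal output time = 1.5 * 153 = 229.5 min
Performance = 229.5 / 278 * 100 = 82.6%

82.6%


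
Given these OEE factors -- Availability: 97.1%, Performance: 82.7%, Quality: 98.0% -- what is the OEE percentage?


Formula: OEE = Availability * Performance * Quality / 10000
A * P = 97.1% * 82.7% / 100 = 80.3%
OEE = 80.3% * 98.0% / 100 = 78.7%

78.7%


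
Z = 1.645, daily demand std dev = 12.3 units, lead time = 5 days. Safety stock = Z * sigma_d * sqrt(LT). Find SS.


Formula: SS = z * sigma_d * sqrt(LT)
sqrt(LT) = sqrt(5) = 2.2361
SS = 1.645 * 12.3 * 2.2361
SS = 45.2 units

45.2 units


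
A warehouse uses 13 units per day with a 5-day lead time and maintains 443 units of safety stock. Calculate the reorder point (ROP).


Formula: ROP = (Daily Demand * Lead Time) + Safety Stock
Demand during lead time = 13 * 5 = 65 units
ROP = 65 + 443 = 508 units

508 units


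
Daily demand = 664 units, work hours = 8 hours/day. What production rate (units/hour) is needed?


Formula: Production Rate = Daily Demand / Available Hours
Rate = 664 units/day / 8 hours/day
Rate = 83.0 units/hour

83.0 units/hour


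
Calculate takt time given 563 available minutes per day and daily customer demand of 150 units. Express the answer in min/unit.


Formula: Takt Time = Available Production Time / Customer Demand
Takt = 563 min/day / 150 units/day
Takt = 3.75 min/unit

3.75 min/unit


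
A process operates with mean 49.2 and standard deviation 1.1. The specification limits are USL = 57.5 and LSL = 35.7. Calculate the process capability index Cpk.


Cpu = (57.5 - 49.2) / (3 * 1.1) = 2.52
Cpl = (49.2 - 35.7) / (3 * 1.1) = 4.09
Cpk = min(2.52, 4.09) = 2.52

2.52


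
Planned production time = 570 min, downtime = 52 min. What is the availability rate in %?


Formula: Availability = (Planned Time - Downtime) / Planned Time * 100
Uptime = 570 - 52 = 518 min
Availability = 518 / 570 * 100 = 90.9%

90.9%


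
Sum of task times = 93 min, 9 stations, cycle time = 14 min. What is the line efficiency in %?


Formula: Efficiency = Sum of Task Times / (N_stations * CT) * 100
Total station capacity = 9 stations * 14 min = 126 min
Efficiency = 93 / 126 * 100 = 73.8%

73.8%


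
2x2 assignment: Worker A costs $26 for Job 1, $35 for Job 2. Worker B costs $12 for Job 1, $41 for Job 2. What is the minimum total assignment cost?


Option 1: A->1 + B->2 = $26 + $41 = $67
Option 2: A->2 + B->1 = $35 + $12 = $47
Min cost = min($67, $47) = $47

$47


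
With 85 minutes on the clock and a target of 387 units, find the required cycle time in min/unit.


Formula: CT = Available Time / Number of Units
CT = 85 min / 387 units
CT = 0.22 min/unit

0.22 min/unit


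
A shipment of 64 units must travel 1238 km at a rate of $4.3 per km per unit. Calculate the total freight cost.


TC = dist * cost * units = 1238 * 4.3 * 64 = $340697.60

$340697.60


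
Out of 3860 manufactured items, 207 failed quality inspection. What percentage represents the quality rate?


Formula: Quality Rate = Good Pieces / Total Pieces * 100
Good pieces = 3860 - 207 = 3653
QR = 3653 / 3860 * 100 = 94.6%

94.6%


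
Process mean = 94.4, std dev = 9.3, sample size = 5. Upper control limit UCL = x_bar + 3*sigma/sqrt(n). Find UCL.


UCL = 94.4 + 3 * 9.3 / sqrt(5)

106.88


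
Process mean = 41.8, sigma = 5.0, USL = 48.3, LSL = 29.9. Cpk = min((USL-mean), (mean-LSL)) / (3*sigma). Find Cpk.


Cpu = (48.3 - 41.8) / (3 * 5.0) = 0.43
Cpl = (41.8 - 29.9) / (3 * 5.0) = 0.79
Cpk = min(0.43, 0.79) = 0.43

0.43


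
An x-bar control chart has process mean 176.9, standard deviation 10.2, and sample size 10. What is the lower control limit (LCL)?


LCL = 176.9 - 3 * 10.2 / sqrt(10)

167.22


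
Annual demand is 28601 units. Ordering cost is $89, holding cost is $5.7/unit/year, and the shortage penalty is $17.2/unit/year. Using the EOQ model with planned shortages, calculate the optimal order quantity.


Formula: EOQ* = sqrt(2DS/H) * sqrt((H+P)/P)
Base EOQ = sqrt(2*28601*89/5.7) = 945.07 units
Correction = sqrt((5.7+17.2)/17.2) = 1.15386
EOQ* = 945.07 * 1.15386 = 1090.5 units

1090.5 units


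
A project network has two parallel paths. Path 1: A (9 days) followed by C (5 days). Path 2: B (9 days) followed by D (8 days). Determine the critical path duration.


Path 1 = 9 + 5 = 14 days
Path 2 = 9 + 8 = 17 days
Duration = max(14, 17) = 17 days

17 days


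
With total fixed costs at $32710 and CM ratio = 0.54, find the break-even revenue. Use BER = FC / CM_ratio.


Formula: BER = Fixed Costs / Contribution Margin Ratio
BER = $32710 / 0.54
BER = $60574.07 (to the nearest cent)

$60574.07


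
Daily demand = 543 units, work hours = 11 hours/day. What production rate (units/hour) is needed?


Formula: Production Rate = Daily Demand / Available Hours
Rate = 543 units/day / 11 hours/day
Rate = 49.4 units/hour

49.4 units/hour


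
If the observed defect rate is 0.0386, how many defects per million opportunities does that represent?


DPMO = defect_rate * 1000000 = 0.0386 * 1000000

38600


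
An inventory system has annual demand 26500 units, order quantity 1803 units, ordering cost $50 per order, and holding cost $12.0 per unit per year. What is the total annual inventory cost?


TC = 26500/1803 * 50 + 1803/2 * 12.0

$11552.89


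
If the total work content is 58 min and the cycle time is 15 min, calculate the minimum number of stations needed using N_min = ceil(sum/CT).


Formula: N_min = ceil(Sum of Task Times / Cycle Time)
N_min = ceil(58 min / 15 min) = ceil(3.8667)
N_min = 4 stations

4


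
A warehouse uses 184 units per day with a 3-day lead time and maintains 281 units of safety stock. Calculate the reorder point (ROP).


Formula: ROP = (Daily Demand * Lead Time) + Safety Stock
Demand during lead time = 184 * 3 = 552 units
ROP = 552 + 281 = 833 units

833 units


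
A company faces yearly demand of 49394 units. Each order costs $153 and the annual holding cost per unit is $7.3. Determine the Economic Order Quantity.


Formula: EOQ = sqrt(2 * D * S / H)
Numerator: 2 * 49394 * 153 = 15114564
2DS/H = 15114564 / 7.3 = 2070488.2
EOQ = sqrt(2070488.2) = 1438.9 units

1438.9 units


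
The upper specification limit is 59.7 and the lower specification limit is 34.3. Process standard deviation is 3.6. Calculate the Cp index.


Cp = (59.7 - 34.3) / (6 * 3.6)

1.18


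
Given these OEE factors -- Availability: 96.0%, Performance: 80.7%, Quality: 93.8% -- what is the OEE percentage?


Formula: OEE = Availability * Performance * Quality / 10000
A * P = 96.0% * 80.7% / 100 = 77.47%
OEE = 77.47% * 93.8% / 100 = 72.7%

72.7%


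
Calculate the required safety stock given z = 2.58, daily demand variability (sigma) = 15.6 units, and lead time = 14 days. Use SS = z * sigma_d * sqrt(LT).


Formula: SS = z * sigma_d * sqrt(LT)
sqrt(LT) = sqrt(14) = 3.7417
SS = 2.58 * 15.6 * 3.7417
SS = 150.6 units

150.6 units


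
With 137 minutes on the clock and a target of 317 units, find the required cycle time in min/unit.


Formula: CT = Available Time / Number of Units
CT = 137 min / 317 units
CT = 0.43 min/unit

0.43 min/unit


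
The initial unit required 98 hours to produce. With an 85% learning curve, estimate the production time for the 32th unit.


Formula: T_n = T_1 * (learning_rate)^(log2(n)) where learning_rate = rate/100
Doublings = log2(32) = 5
T_n = 98 * 0.85^5
T_n = 98 * 0.4437 = 43.5 hours

43.5 hours


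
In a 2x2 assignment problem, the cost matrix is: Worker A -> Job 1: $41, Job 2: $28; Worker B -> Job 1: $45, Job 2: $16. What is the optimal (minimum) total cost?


Option 1: A->1 + B->2 = $41 + $16 = $57
Option 2: A->2 + B->1 = $28 + $45 = $73
Min cost = min($57, $73) = $57

$57


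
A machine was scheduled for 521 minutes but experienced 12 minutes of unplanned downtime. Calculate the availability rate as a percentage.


Formula: Availability = (Planned Time - Downtime) / Planned Time * 100
Uptime = 521 - 12 = 509 min
Availability = 509 / 521 * 100 = 97.7%

97.7%


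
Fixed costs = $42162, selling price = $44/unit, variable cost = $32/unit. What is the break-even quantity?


Formula: BEQ = Fixed Costs / (Price - Variable Cost)
Contribution margin = $44 - $32 = $12/unit
BEQ = ceil($42162 / $12/unit) = ceil(3513.5) = 3514 units

3514 units


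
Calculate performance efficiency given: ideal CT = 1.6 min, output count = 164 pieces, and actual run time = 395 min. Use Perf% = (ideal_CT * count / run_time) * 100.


Formula: Performance = (Ideal CT * Total Count) / Run Time * 100
Ideal output time = 1.6 * 164 = 262.4 min
Performance = 262.4 / 395 * 100 = 66.4%

66.4%


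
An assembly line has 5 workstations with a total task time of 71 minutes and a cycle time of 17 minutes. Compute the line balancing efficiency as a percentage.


Formula: Efficiency = Sum of Task Times / (N_stations * CT) * 100
Total station capacity = 5 stations * 17 min = 85 min
Efficiency = 71 / 85 * 100 = 83.5%

83.5%


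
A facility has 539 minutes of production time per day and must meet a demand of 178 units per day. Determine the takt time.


Formula: Takt Time = Available Production Time / Customer Demand
Takt = 539 min/day / 178 units/day
Takt = 3.03 min/unit

3.03 min/unit


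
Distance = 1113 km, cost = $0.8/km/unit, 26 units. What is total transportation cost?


TC = dist * cost * units = 1113 * 0.8 * 26 = $23150.40

$23150.40


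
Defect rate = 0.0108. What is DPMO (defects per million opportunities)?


DPMO = defect_rate * 1000000 = 0.0108 * 1000000

10800


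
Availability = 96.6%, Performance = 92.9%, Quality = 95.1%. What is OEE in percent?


Formula: OEE = Availability * Performance * Quality / 10000
A * P = 96.6% * 92.9% / 100 = 89.74%
OEE = 89.74% * 95.1% / 100 = 85.3%

85.3%


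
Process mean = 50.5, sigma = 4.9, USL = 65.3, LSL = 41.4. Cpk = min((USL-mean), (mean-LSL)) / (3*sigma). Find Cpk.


Cpu = (65.3 - 50.5) / (3 * 4.9) = 1.01
Cpl = (50.5 - 41.4) / (3 * 4.9) = 0.62
Cpk = min(1.01, 0.62) = 0.62

0.62


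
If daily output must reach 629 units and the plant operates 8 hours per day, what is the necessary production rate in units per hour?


Formula: Production Rate = Daily Demand / Available Hours
Rate = 629 units/day / 8 hours/day
Rate = 78.6 units/hour

78.6 units/hour


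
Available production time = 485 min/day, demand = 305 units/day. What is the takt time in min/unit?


Formula: Takt Time = Available Production Time / Customer Demand
Takt = 485 min/day / 305 units/day
Takt = 1.59 min/unit

1.59 min/unit


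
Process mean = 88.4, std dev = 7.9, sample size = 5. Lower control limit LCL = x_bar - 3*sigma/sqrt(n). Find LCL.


LCL = 88.4 - 3 * 7.9 / sqrt(5)

77.8


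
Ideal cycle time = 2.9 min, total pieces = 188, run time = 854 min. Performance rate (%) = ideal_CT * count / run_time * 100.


Formula: Performance = (Ideal CT * Total Count) / Run Time * 100
Ideal output time = 2.9 * 188 = 545.2 min
Performance = 545.2 / 854 * 100 = 63.8%

63.8%


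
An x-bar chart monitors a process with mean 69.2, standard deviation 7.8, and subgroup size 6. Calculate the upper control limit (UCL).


UCL = 69.2 + 3 * 7.8 / sqrt(6)

78.75


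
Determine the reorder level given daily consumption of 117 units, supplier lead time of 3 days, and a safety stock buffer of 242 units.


Formula: ROP = (Daily Demand * Lead Time) + Safety Stock
Demand during lead time = 117 * 3 = 351 units
ROP = 351 + 242 = 593 units

593 units


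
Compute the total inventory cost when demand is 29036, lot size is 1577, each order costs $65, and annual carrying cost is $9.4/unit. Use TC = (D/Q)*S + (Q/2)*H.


TC = 29036/1577 * 65 + 1577/2 * 9.4

$8608.69


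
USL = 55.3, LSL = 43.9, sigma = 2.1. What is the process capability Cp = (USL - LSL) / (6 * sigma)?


Cp = (55.3 - 43.9) / (6 * 2.1)

0.9


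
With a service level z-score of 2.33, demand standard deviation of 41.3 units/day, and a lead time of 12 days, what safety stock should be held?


Formula: SS = z * sigma_d * sqrt(LT)
sqrt(LT) = sqrt(12) = 3.4641
SS = 2.33 * 41.3 * 3.4641
SS = 333.3 units

333.3 units


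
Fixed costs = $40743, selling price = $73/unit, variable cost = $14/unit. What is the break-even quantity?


Formula: BEQ = Fixed Costs / (Price - Variable Cost)
Contribution margin = $73 - $14 = $59/unit
BEQ = ceil($40743 / $59/unit) = ceil(690.56) = 691 units

691 units


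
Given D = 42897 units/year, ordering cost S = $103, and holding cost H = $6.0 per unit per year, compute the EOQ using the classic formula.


Formula: EOQ = sqrt(2 * D * S / H)
Numerator: 2 * 42897 * 103 = 8836782
2DS/H = 8836782 / 6.0 = 1472797.0
EOQ = sqrt(1472797.0) = 1213.6 units

1213.6 units


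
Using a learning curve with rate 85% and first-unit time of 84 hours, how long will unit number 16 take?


Formula: T_n = T_1 * (learning_rate)^(log2(n)) where learning_rate = rate/100
Doublings = log2(16) = 4
T_n = 84 * 0.85^4
T_n = 84 * 0.522 = 43.8 hours

43.8 hours


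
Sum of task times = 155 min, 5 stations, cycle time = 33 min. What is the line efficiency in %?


Formula: Efficiency = Sum of Task Times / (N_stations * CT) * 100
Total station capacity = 5 stations * 33 min = 165 min
Efficiency = 155 / 165 * 100 = 93.9%

93.9%


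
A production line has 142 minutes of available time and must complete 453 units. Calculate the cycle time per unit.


Formula: CT = Available Time / Number of Units
CT = 142 min / 453 units
CT = 0.31 min/unit

0.31 min/unit


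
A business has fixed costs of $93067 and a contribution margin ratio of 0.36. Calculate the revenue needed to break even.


Formula: BER = Fixed Costs / Contribution Margin Ratio
BER = $93067 / 0.36
BER = $258519.44 (to the nearest cent)

$258519.44


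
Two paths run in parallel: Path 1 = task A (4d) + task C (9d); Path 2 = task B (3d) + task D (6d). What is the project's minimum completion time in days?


Path 1 = 4 + 9 = 13 days
Path 2 = 3 + 6 = 9 days
Duration = max(13, 9) = 13 days

13 days


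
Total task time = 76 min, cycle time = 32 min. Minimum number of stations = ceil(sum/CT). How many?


Formula: N_min = ceil(Sum of Task Times / Cycle Time)
N_min = ceil(76 min / 32 min) = ceil(2.375)
N_min = 3 stations

3


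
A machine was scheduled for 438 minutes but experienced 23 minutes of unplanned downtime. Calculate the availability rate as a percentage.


Formula: Availability = (Planned Time - Downtime) / Planned Time * 100
Uptime = 438 - 23 = 415 min
Availability = 415 / 438 * 100 = 94.7%

94.7%


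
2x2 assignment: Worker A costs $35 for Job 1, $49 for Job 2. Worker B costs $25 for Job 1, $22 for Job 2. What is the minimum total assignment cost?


Option 1: A->1 + B->2 = $35 + $22 = $57
Option 2: A->2 + B->1 = $49 + $25 = $74
Min cost = min($57, $74) = $57

$57


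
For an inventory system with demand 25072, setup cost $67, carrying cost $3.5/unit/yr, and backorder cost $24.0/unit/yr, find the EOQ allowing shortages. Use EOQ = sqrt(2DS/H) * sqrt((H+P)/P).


Formula: EOQ* = sqrt(2DS/H) * sqrt((H+P)/P)
Base EOQ = sqrt(2*25072*67/3.5) = 979.74 units
Correction = sqrt((3.5+24.0)/24.0) = 1.07044
EOQ* = 979.74 * 1.07044 = 1048.8 units

1048.8 units
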